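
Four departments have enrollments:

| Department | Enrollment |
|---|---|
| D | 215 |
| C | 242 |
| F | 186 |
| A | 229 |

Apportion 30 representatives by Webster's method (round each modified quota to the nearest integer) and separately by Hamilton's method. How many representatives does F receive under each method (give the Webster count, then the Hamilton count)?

Webster: D 8, C 8, F 6, A 8.
Hamilton: D 7, C 8, F 7, A 8.
F gets 6 under Webster and 7 under Hamilton.

6 and 7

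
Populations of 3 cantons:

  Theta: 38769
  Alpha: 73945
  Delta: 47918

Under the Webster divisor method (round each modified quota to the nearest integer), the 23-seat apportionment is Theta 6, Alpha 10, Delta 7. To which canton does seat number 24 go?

Alpha

Priority for the next seat is population ÷ (current seats + 0.5).
Priorities: Theta 5964.462, Alpha 7042.381, Delta 6389.067.
Highest priority: Alpha.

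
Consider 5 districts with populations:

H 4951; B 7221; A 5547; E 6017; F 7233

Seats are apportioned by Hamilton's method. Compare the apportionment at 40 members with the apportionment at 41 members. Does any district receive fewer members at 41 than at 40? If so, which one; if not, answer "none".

H

At 40 seats: H 7, B 9, A 7, E 8, F 9.
At 41 seats: H 6, B 10, A 7, E 8, F 10.
H drops from 7 to 6.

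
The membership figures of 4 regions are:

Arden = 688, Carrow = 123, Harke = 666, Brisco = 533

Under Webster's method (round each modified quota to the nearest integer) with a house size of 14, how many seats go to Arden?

Standard divisor 2010/14 ≈ 143.571; standard quotas: Arden 4.792, Carrow 0.857, Harke 4.639, Brisco 3.712.
Rounding to the nearest integer gives 5, 1, 5, 4 = 15 seats, so the divisor must be adjusted.
With modified divisor 150: modified quotas Arden 4.587, Carrow 0.820, Harke 4.440, Brisco 3.553.
Rounding to the nearest integer: Arden 5, Carrow 1, Harke 4, Brisco 4 (total 14).
Arden receives 5.

5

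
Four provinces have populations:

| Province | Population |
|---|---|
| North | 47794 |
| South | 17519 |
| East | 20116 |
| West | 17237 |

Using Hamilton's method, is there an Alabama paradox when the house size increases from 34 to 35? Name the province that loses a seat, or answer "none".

At 34 seats: North 16, South 6, East 6, West 6.
At 35 seats: North 16, South 6, East 7, West 6.
No province's allocation decreased.

none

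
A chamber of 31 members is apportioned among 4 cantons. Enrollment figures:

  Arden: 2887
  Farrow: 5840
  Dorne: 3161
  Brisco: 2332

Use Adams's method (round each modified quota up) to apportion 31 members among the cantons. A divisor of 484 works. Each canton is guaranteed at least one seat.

With modified divisor 484: modified quotas Arden 5.965, Farrow 12.066, Dorne 6.531, Brisco 4.818.
Rounding up: Arden 6, Farrow 13, Dorne 7, Brisco 5 (total 31).

Arden=6; Farrow=13; Dorne=7; Brisco=5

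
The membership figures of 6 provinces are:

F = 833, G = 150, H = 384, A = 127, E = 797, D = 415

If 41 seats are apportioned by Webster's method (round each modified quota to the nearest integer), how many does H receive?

6

Standard divisor 2706/41 ≈ 66; standard quotas: F 12.621, G 2.273, H 5.818, A 1.924, E 12.076, D 6.288.
Rounding to the nearest integer gives F 13, G 2, H 6, A 2, E 12, D 6 — total 41, matching the house size, so no adjustment is needed.
H receives 6.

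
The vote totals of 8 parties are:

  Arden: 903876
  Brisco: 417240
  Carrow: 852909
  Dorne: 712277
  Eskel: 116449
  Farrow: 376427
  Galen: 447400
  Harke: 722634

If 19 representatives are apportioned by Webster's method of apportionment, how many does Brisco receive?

Standard divisor 4549212/19 ≈ 239432.211; standard quotas: Arden 3.775, Brisco 1.743, Carrow 3.562, Dorne 2.975, Eskel 0.486, Farrow 1.572, Galen 1.869, Harke 3.018.
Rounding to the nearest integer gives 4, 2, 4, 3, 0, 2, 2, 3 = 20 seats, so the divisor must be adjusted.
With modified divisor 247300: modified quotas Arden 3.655, Brisco 1.687, Carrow 3.449, Dorne 2.880, Eskel 0.471, Farrow 1.522, Galen 1.809, Harke 2.922.
Rounding to the nearest integer: Arden 4, Brisco 2, Carrow 3, Dorne 3, Eskel 0, Farrow 2, Galen 2, Harke 3 (total 19).
Brisco receives 2.

2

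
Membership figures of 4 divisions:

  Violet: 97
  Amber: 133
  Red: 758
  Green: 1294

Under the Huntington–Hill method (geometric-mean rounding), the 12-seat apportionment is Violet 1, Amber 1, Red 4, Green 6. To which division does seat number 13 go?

Green

Priority for the next seat is population ÷ (√(s·(s+1))).
Priorities: Violet 68.589, Amber 94.045, Red 169.494, Green 199.669.
Highest priority: Green.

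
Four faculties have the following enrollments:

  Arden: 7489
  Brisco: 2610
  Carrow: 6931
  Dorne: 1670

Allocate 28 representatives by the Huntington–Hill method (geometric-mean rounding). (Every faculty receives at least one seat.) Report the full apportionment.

Arden 11, Brisco 4, Carrow 10, Dorne 3

With divisor 671: modified quotas Arden 11.161, Brisco 3.890, Carrow 10.329, Dorne 2.489.
Geometric-mean thresholds: Arden √(11·12)=11.489, Brisco √(3·4)=3.464, Carrow √(10·11)=10.488, Dorne √(2·3)=2.449.
Each quota rounded against its threshold gives Arden 11, Brisco 4, Carrow 10, Dorne 3 (total 28).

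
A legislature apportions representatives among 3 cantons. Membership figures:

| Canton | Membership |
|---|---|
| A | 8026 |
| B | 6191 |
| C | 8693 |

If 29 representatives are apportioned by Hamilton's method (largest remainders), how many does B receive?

8

The standard divisor is 22910/29 = 790.
Standard quotas: A 10.1595, B 7.8367, C 11.0038.
Lower quotas: A 10, B 7, C 11 (sum 28, leaving 1 seat).
Remainders in descending order: B 0.8367, A 0.1595, C 0.0038.
Largest remainder: B receives the extra seat.
B receives 8.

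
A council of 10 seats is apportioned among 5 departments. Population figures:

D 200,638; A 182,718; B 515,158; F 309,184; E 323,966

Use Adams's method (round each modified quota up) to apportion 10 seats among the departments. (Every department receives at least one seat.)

D 2, A 1, B 3, F 2, E 2

Standard divisor 1531664/10 ≈ 153166.4; standard quotas: D 1.310, A 1.193, B 3.363, F 2.019, E 2.115.
Rounding up gives 2, 2, 4, 3, 3 = 14 seats, so the divisor must be adjusted.
With modified divisor 191700: modified quotas D 1.047, A 0.953, B 2.687, F 1.613, E 1.690.
Rounding up: D 2, A 1, B 3, F 2, E 2 (total 10).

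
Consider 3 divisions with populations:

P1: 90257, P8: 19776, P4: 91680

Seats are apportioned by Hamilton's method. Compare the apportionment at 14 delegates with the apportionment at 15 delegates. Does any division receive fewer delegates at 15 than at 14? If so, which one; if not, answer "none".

At 14 seats: P1 6, P8 2, P4 6.
At 15 seats: P1 7, P8 1, P4 7.
P8 drops from 2 to 1.

P8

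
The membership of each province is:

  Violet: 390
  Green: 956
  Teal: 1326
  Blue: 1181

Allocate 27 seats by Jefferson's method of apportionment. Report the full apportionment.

Standard divisor 3853/27 ≈ 142.704; standard quotas: Violet 2.733, Green 6.699, Teal 9.292, Blue 8.276.
Rounding down gives 2, 6, 9, 8 = 25 seats, so the divisor must be adjusted.
With modified divisor 132: modified quotas Violet 2.955, Green 7.242, Teal 10.045, Blue 8.947.
Rounding down: Violet 2, Green 7, Teal 10, Blue 8 (total 27).

Violet 2; Green 7; Teal 10; Blue 8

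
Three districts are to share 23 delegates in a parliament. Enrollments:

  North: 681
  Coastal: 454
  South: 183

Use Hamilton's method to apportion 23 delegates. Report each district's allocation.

Standard divisor: 1318 ÷ 23 ≈ 57.304.
Standard quotas: North 11.884, Coastal 7.923, South 3.193.
Lower quotas: North 11, Coastal 7, South 3 (sum 21, leaving 2 seats).
Remainders in descending order: Coastal 0.923, North 0.884, South 0.193.
Largest remainders: Coastal, North receive the extra seats.

North: 12, Coastal: 8, South: 3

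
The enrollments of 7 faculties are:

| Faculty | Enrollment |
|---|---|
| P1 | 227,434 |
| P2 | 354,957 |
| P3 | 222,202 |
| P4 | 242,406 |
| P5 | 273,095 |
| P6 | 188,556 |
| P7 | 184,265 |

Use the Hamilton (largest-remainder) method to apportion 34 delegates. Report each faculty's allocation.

Standard divisor: 1692915 ÷ 34 ≈ 49791.618.
Standard quotas: P1 4.5677, P2 7.1289, P3 4.4626, P4 4.8684, P5 5.4848, P6 3.7869, P7 3.7007.
Lower quotas: P1 4, P2 7, P3 4, P4 4, P5 5, P6 3, P7 3 (sum 30, leaving 4 seats).
Remainders in descending order: P4 0.8684, P6 0.7869, P7 0.7007, P1 0.5677, P5 0.4848, P3 0.4626, P2 0.1289.
The surplus seats go to P4, P6, P7, P1.

P1 5; P2 7; P3 4; P4 5; P5 5; P6 4; P7 4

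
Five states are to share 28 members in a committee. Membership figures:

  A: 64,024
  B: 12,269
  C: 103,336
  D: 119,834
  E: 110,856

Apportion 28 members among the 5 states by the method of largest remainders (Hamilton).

A: 4; B: 1; C: 7; D: 8; E: 8

Standard divisor: 410319 ÷ 28 ≈ 14654.25.
Standard quotas: A 4.3690, B 0.8372, C 7.0516, D 8.1774, E 7.5648.
Lower quotas: A 4, B 0, C 7, D 8, E 7 (sum 26, leaving 2 seats).
Remainders in descending order: B 0.8372, E 0.5648, A 0.3690, D 0.1774, C 0.0516.
The surplus seats go to B, E.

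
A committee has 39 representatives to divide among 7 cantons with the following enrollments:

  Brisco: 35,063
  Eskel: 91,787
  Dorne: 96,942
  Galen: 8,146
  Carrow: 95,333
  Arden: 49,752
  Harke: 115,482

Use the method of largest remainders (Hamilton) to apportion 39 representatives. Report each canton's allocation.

Brisco: 3, Eskel: 7, Dorne: 8, Galen: 1, Carrow: 7, Arden: 4, Harke: 9

The standard divisor is 492505/39 ≈ 12628.333.
Standard quotas: Brisco 2.7765, Eskel 7.2683, Dorne 7.6765, Galen 0.6451, Carrow 7.5491, Arden 3.9397, Harke 9.1447.
Lower quotas: Brisco 2, Eskel 7, Dorne 7, Galen 0, Carrow 7, Arden 3, Harke 9 (sum 35, leaving 4 seats).
Remainders in descending order: Arden 0.9397, Brisco 0.7765, Dorne 0.6765, Galen 0.6451, Carrow 0.5491, Eskel 0.2683, Harke 0.1447.
The surplus seats go to Arden, Brisco, Dorne, Galen.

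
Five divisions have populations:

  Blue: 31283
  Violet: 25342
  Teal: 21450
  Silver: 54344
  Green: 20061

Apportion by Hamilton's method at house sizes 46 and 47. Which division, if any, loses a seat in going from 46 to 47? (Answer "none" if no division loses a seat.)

At 46 seats: Blue 9, Violet 8, Teal 7, Silver 16, Green 6.
At 47 seats: Blue 10, Violet 8, Teal 6, Silver 17, Green 6.
Teal drops from 7 to 6.

Teal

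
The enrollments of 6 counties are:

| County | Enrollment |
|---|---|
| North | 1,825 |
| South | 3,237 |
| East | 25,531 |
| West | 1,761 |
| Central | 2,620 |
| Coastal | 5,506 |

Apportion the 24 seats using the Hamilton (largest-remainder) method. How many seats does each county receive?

North: 1, South: 2, East: 15, West: 1, Central: 2, Coastal: 3

The standard divisor is 40480/24 ≈ 1686.667.
Standard quotas: North 1.0820, South 1.9192, East 15.1370, West 1.0441, Central 1.5534, Coastal 3.2644.
Lower quotas: North 1, South 1, East 15, West 1, Central 1, Coastal 3 (sum 22, leaving 2 seats).
Remainders in descending order: South 0.9192, Central 0.5534, Coastal 0.2644, East 0.1370, North 0.0820, West 0.0441.
The surplus seats go to South, Central.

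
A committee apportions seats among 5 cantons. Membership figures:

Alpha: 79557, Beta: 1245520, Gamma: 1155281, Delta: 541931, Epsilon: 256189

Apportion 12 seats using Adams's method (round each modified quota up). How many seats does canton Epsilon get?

1

Standard divisor 3278478/12 ≈ 273206.5; standard quotas: Alpha 0.291, Beta 4.559, Gamma 4.229, Delta 1.984, Epsilon 0.938.
Rounding up gives 1, 5, 5, 2, 1 = 14 seats, so the divisor must be adjusted.
With modified divisor 348200: modified quotas Alpha 0.228, Beta 3.577, Gamma 3.318, Delta 1.556, Epsilon 0.736.
Rounding up: Alpha 1, Beta 4, Gamma 4, Delta 2, Epsilon 1 (total 12).
Epsilon receives 1.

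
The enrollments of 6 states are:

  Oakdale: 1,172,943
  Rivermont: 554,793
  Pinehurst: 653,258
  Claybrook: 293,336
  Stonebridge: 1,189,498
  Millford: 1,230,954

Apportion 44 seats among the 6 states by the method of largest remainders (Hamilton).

Total 5094782; standard divisor 5094782/44 ≈ 115790.5.
Standard quotas: Oakdale 10.1299, Rivermont 4.7914, Pinehurst 5.6417, Claybrook 2.5333, Stonebridge 10.2728, Millford 10.6309.
Lower quotas: Oakdale 10, Rivermont 4, Pinehurst 5, Claybrook 2, Stonebridge 10, Millford 10 (sum 41, leaving 3 seats).
Remainders in descending order: Rivermont 0.7914, Pinehurst 0.6417, Millford 0.6309, Claybrook 0.5333, Stonebridge 0.2728, Oakdale 0.1299.
The surplus seats go to Rivermont, Pinehurst, Millford.

Oakdale 10; Rivermont 5; Pinehurst 6; Claybrook 2; Stonebridge 10; Millford 11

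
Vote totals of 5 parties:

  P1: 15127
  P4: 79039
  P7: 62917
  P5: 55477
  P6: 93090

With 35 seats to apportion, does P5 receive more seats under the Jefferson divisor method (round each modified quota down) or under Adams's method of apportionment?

Jefferson

Jefferson: P1 1, P4 9, P7 7, P5 7, P6 11.
Adams: P1 2, P4 9, P7 7, P5 6, P6 11.
P5 gets 7 under Jefferson and 6 under Adams.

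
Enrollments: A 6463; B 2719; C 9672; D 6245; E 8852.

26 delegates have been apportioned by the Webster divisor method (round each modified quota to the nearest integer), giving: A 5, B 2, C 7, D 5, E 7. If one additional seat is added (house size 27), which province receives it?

Priority for the next seat is population ÷ (current seats + 0.5).
Priorities: A 1175.091, B 1087.600, C 1289.600, D 1135.455, E 1180.267.
Highest priority: C.

C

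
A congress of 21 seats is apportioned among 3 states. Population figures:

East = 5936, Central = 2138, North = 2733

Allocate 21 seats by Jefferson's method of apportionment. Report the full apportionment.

Standard divisor 10807/21 ≈ 514.619; standard quotas: East 11.535, Central 4.155, North 5.311.
Rounding down gives 11, 4, 5 = 20 seats, so the divisor must be adjusted.
With modified divisor 480: modified quotas East 12.367, Central 4.454, North 5.694.
Rounding down: East 12, Central 4, North 5 (total 21).

East: 12, Central: 4, North: 5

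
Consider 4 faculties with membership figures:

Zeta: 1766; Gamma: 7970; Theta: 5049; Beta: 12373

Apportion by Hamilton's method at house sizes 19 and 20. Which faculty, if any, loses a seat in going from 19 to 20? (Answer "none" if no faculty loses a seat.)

none

At 19 seats: Zeta 1, Gamma 6, Theta 3, Beta 9.
At 20 seats: Zeta 1, Gamma 6, Theta 4, Beta 9.
No faculty's allocation decreased.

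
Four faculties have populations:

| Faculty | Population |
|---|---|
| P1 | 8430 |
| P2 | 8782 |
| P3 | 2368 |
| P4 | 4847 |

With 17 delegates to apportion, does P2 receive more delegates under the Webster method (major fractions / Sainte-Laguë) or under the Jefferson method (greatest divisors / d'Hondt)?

Jefferson

Webster: P1 6, P2 6, P3 2, P4 3.
Jefferson: P1 6, P2 7, P3 1, P4 3.
P2 gets 6 under Webster and 7 under Jefferson.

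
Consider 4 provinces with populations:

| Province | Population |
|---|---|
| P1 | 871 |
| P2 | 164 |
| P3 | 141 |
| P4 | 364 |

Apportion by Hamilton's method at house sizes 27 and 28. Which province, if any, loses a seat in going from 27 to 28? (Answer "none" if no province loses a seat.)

At 27 seats: P1 15, P2 3, P3 3, P4 6.
At 28 seats: P1 16, P2 3, P3 2, P4 7.
P3 drops from 3 to 2.

P3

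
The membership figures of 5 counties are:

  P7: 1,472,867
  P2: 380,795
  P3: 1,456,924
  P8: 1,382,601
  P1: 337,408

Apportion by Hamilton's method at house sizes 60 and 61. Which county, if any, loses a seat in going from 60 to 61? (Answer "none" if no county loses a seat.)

P2

At 60 seats: P7 18, P2 5, P3 17, P8 16, P1 4.
At 61 seats: P7 18, P2 4, P3 18, P8 17, P1 4.
P2 drops from 5 to 4.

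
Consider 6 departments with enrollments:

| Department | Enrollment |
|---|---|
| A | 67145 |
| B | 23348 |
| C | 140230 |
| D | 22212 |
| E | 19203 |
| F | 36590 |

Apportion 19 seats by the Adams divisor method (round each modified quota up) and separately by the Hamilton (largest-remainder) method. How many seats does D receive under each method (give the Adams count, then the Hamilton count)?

Adams: A 4, B 2, C 8, D 2, E 1, F 2.
Hamilton: A 4, B 2, C 9, D 1, E 1, F 2.
D gets 2 under Adams and 1 under Hamilton.

2 and 1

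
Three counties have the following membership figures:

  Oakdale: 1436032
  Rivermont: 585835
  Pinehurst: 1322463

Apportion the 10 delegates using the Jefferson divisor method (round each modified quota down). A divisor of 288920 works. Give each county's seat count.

With modified divisor 288920: modified quotas Oakdale 4.970, Rivermont 2.028, Pinehurst 4.577.
Rounding down: Oakdale 4, Rivermont 2, Pinehurst 4 (total 10).

Oakdale=4; Rivermont=2; Pinehurst=4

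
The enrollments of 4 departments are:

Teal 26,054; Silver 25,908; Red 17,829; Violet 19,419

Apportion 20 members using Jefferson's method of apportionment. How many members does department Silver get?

Standard divisor 89210/20 ≈ 4460.5; standard quotas: Teal 5.841, Silver 5.808, Red 3.997, Violet 4.354.
Rounding down gives 5, 5, 3, 4 = 17 seats, so the divisor must be adjusted.
With modified divisor 4100: modified quotas Teal 6.355, Silver 6.319, Red 4.349, Violet 4.736.
Rounding down: Teal 6, Silver 6, Red 4, Violet 4 (total 20).
Silver receives 6.

6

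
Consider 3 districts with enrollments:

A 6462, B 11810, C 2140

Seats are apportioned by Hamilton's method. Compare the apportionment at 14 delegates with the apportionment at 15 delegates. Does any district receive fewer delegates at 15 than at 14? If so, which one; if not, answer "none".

At 14 seats: A 4, B 8, C 2.
At 15 seats: A 5, B 9, C 1.
C drops from 2 to 1.

C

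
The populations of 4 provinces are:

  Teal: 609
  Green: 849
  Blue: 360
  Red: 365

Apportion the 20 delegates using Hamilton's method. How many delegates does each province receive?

Teal: 6; Green: 8; Blue: 3; Red: 3

Total 2183; standard divisor 2183/20 ≈ 109.15.
Standard quotas: Teal 5.579, Green 7.778, Blue 3.298, Red 3.344.
Lower quotas: Teal 5, Green 7, Blue 3, Red 3 (sum 18, leaving 2 seats).
Remainders in descending order: Green 0.778, Teal 0.579, Red 0.344, Blue 0.298.
Largest remainders: Green, Teal receive the extra seats.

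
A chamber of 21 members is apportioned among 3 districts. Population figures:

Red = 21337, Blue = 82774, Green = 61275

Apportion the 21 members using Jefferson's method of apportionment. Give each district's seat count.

Standard divisor 165386/21 ≈ 7875.524; standard quotas: Red 2.709, Blue 10.510, Green 7.780.
Rounding down gives 2, 10, 7 = 19 seats, so the divisor must be adjusted.
With modified divisor 7300: modified quotas Red 2.923, Blue 11.339, Green 8.394.
Rounding down: Red 2, Blue 11, Green 8 (total 21).

Red=2; Blue=11; Green=8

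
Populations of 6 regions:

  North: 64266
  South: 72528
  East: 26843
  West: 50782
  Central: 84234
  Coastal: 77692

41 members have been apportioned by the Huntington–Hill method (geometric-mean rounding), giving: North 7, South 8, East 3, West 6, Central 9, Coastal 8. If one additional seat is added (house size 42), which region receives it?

Priority for the next seat is population ÷ (√(s·(s+1))).
Priorities: North 8587.905, South 8547.507, East 7748.907, West 7835.833, Central 8879.043, Coastal 9156.090.
Highest priority: Coastal.

Coastal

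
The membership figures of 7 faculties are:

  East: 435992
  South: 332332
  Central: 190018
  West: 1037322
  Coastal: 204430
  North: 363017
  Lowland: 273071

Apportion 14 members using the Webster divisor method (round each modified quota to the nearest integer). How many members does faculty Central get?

Standard divisor 2836182/14 ≈ 202584.429; standard quotas: East 2.152, South 1.640, Central 0.938, West 5.120, Coastal 1.009, North 1.792, Lowland 1.348.
Rounding to the nearest integer gives East 2, South 2, Central 1, West 5, Coastal 1, North 2, Lowland 1 — total 14, matching the house size, so no adjustment is needed.
Central receives 1.

1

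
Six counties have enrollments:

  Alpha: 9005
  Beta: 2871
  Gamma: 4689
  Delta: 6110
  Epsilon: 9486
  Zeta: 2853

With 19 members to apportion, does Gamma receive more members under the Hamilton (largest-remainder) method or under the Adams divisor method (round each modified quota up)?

Adams

Hamilton: Alpha 5, Beta 2, Gamma 2, Delta 3, Epsilon 5, Zeta 2.
Adams: Alpha 4, Beta 2, Gamma 3, Delta 3, Epsilon 5, Zeta 2.
Gamma gets 2 under Hamilton and 3 under Adams.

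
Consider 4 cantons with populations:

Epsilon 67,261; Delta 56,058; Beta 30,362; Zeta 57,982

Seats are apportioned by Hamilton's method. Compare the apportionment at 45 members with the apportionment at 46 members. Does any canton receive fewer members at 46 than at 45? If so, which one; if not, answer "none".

Beta

At 45 seats: Epsilon 14, Delta 12, Beta 7, Zeta 12.
At 46 seats: Epsilon 15, Delta 12, Beta 6, Zeta 13.
Beta drops from 7 to 6.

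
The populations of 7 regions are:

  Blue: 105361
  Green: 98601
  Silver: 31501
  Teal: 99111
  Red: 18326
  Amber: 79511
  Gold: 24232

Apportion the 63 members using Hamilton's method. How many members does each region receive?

Blue 15; Green 14; Silver 4; Teal 14; Red 2; Amber 11; Gold 3

Total 456643; standard divisor 456643/63 ≈ 7248.302.
Standard quotas: Blue 14.5360, Green 13.6033, Silver 4.3460, Teal 13.6737, Red 2.5283, Amber 10.9696, Gold 3.3431.
Lower quotas: Blue 14, Green 13, Silver 4, Teal 13, Red 2, Amber 10, Gold 3 (sum 59, leaving 4 seats).
Remainders in descending order: Amber 0.9696, Teal 0.6737, Green 0.6033, Blue 0.5360, Red 0.5283, Silver 0.3460, Gold 0.3431.
The surplus seats go to Amber, Teal, Green, Blue.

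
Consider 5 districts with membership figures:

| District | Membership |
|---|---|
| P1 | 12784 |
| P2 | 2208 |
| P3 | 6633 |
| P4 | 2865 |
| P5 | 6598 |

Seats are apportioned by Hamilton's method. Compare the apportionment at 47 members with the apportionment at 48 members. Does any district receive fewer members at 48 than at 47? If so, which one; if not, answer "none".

P2

At 47 seats: P1 19, P2 4, P3 10, P4 4, P5 10.
At 48 seats: P1 20, P2 3, P3 10, P4 5, P5 10.
P2 drops from 4 to 3.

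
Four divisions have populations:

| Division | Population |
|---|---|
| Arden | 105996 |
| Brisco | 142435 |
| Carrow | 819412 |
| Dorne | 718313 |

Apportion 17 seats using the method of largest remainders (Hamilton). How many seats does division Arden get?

Standard divisor: 1786156 ÷ 17 = 105068.
Standard quotas: Arden 1.0088, Brisco 1.3556, Carrow 7.7989, Dorne 6.8366.
Lower quotas: Arden 1, Brisco 1, Carrow 7, Dorne 6 (sum 15, leaving 2 seats).
Remainders in descending order: Dorne 0.8366, Carrow 0.7989, Brisco 0.3556, Arden 0.0088.
Largest remainders: Dorne, Carrow receive the extra seats.
Arden receives 1.

1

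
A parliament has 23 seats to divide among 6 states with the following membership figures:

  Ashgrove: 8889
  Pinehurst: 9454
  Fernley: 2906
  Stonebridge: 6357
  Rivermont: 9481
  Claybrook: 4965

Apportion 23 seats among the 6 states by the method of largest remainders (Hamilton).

Ashgrove 5, Pinehurst 5, Fernley 2, Stonebridge 3, Rivermont 5, Claybrook 3

The standard divisor is 42052/23 ≈ 1828.348.
Standard quotas: Ashgrove 4.8618, Pinehurst 5.1708, Fernley 1.5894, Stonebridge 3.4769, Rivermont 5.1856, Claybrook 2.7156.
Lower quotas: Ashgrove 4, Pinehurst 5, Fernley 1, Stonebridge 3, Rivermont 5, Claybrook 2 (sum 20, leaving 3 seats).
Remainders in descending order: Ashgrove 0.8618, Claybrook 0.7156, Fernley 0.5894, Stonebridge 0.4769, Rivermont 0.1856, Pinehurst 0.1708.
The surplus seats go to Ashgrove, Claybrook, Fernley.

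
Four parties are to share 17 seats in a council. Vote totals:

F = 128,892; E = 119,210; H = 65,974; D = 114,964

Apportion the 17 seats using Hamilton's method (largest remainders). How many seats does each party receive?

Total 429040; standard divisor 429040/17 ≈ 25237.647.
Standard quotas: F 5.1071, E 4.7235, H 2.6141, D 4.5553.
Lower quotas: F 5, E 4, H 2, D 4 (sum 15, leaving 2 seats).
Remainders in descending order: E 0.7235, H 0.6141, D 0.5553, F 0.1071.
The surplus seats go to E, H.

F=5, E=5, H=3, D=4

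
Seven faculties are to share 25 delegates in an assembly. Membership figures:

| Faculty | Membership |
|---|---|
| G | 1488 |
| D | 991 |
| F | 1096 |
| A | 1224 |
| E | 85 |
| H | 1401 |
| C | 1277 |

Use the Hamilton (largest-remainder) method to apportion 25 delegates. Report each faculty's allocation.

G: 5, D: 3, F: 4, A: 4, E: 0, H: 5, C: 4

Standard divisor: 7562 ÷ 25 ≈ 302.48.
Standard quotas: G 4.919, D 3.276, F 3.623, A 4.047, E 0.281, H 4.632, C 4.222.
Lower quotas: G 4, D 3, F 3, A 4, E 0, H 4, C 4 (sum 22, leaving 3 seats).
Remainders in descending order: G 0.919, H 0.632, F 0.623, E 0.281, D 0.276, C 0.222, A 0.047.
Largest remainders: G, H, F receive the extra seats.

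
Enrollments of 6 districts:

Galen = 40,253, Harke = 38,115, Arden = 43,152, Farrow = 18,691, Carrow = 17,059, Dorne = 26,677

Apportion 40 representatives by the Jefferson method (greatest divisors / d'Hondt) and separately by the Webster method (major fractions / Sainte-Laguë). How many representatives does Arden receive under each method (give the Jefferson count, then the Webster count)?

10 and 9

Jefferson: Galen 9, Harke 8, Arden 10, Farrow 4, Carrow 3, Dorne 6.
Webster: Galen 9, Harke 8, Arden 9, Farrow 4, Carrow 4, Dorne 6.
Arden gets 10 under Jefferson and 9 under Webster.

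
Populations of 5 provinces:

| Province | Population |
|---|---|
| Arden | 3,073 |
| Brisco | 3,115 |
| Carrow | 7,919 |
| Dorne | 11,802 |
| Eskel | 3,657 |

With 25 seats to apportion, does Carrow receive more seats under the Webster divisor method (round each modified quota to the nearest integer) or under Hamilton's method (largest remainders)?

Hamilton

Webster: Arden 3, Brisco 3, Carrow 6, Dorne 10, Eskel 3.
Hamilton: Arden 2, Brisco 3, Carrow 7, Dorne 10, Eskel 3.
Carrow gets 6 under Webster and 7 under Hamilton.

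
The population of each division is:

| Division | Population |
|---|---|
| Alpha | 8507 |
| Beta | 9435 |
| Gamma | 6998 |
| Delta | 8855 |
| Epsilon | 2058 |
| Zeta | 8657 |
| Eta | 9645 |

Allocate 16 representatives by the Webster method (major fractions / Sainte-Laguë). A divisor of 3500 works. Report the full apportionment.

Alpha: 2; Beta: 3; Gamma: 2; Delta: 3; Epsilon: 1; Zeta: 2; Eta: 3

With modified divisor 3500: modified quotas Alpha 2.431, Beta 2.696, Gamma 1.999, Delta 2.530, Epsilon 0.588, Zeta 2.473, Eta 2.756.
Rounding to the nearest integer: Alpha 2, Beta 3, Gamma 2, Delta 3, Epsilon 1, Zeta 2, Eta 3 (total 16).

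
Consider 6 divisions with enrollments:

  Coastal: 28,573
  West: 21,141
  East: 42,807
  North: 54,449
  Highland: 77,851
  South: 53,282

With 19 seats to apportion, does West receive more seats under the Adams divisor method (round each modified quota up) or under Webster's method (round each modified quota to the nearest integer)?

Adams: Coastal 2, West 2, East 3, North 4, Highland 5, South 3.
Webster: Coastal 2, West 1, East 3, North 4, Highland 5, South 4.
West gets 2 under Adams and 1 under Webster.

Adams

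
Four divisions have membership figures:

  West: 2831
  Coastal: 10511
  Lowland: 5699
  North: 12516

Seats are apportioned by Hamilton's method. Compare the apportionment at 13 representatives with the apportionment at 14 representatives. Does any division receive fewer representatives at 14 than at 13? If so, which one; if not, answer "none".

At 13 seats: West 1, Coastal 4, Lowland 3, North 5.
At 14 seats: West 1, Coastal 5, Lowland 2, North 6.
Lowland drops from 3 to 2.

Lowland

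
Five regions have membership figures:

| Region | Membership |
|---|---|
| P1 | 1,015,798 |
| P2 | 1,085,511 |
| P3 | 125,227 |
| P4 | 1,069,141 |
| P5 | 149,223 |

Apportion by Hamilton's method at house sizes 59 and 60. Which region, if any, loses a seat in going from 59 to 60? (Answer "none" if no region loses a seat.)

P5

At 59 seats: P1 17, P2 19, P3 2, P4 18, P5 3.
At 60 seats: P1 18, P2 19, P3 2, P4 19, P5 2.
P5 drops from 3 to 2.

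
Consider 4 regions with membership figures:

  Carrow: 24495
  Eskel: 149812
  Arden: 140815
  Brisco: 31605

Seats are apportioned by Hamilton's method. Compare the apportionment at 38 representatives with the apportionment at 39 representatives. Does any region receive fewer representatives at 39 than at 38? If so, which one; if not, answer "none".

Brisco

At 38 seats: Carrow 3, Eskel 16, Arden 15, Brisco 4.
At 39 seats: Carrow 3, Eskel 17, Arden 16, Brisco 3.
Brisco drops from 4 to 3.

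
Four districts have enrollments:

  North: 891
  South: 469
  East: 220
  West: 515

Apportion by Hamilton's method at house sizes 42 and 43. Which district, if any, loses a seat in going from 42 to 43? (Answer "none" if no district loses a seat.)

At 42 seats: North 18, South 9, East 5, West 10.
At 43 seats: North 18, South 10, East 4, West 11.
East drops from 5 to 4.

East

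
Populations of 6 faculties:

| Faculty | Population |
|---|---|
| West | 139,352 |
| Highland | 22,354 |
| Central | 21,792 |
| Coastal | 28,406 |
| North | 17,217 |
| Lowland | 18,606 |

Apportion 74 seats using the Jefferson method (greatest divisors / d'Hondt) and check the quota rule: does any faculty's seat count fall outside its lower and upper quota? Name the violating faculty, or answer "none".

Standard quotas: West 41.627, Highland 6.677, Central 6.510, Coastal 8.485, North 5.143, Lowland 5.558.
Jefferson allocation: West 43, Highland 7, Central 6, Coastal 8, North 5, Lowland 5.
West has quota 41.627 (lower 41, upper 42) but receives 43 — outside the quota interval.

West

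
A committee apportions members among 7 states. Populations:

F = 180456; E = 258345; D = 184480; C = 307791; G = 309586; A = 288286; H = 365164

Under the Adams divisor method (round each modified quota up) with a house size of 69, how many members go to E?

Standard divisor 1894108/69 ≈ 27450.841; standard quotas: F 6.574, E 9.411, D 6.720, C 11.212, G 11.278, A 10.502, H 13.302.
Rounding up gives 7, 10, 7, 12, 12, 11, 14 = 73 seats, so the divisor must be adjusted.
With modified divisor 28770: modified quotas F 6.272, E 8.980, D 6.412, C 10.698, G 10.761, A 10.020, H 12.693.
Rounding up: F 7, E 9, D 7, C 11, G 11, A 11, H 13 (total 69).
E receives 9.

9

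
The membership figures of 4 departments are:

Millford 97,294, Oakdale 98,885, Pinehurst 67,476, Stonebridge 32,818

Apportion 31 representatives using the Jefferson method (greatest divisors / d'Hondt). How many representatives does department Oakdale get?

11

Standard divisor 296473/31 ≈ 9563.645; standard quotas: Millford 10.173, Oakdale 10.340, Pinehurst 7.055, Stonebridge 3.432.
Rounding down gives 10, 10, 7, 3 = 30 seats, so the divisor must be adjusted.
With modified divisor 8900: modified quotas Millford 10.932, Oakdale 11.111, Pinehurst 7.582, Stonebridge 3.687.
Rounding down: Millford 10, Oakdale 11, Pinehurst 7, Stonebridge 3 (total 31).
Oakdale receives 11.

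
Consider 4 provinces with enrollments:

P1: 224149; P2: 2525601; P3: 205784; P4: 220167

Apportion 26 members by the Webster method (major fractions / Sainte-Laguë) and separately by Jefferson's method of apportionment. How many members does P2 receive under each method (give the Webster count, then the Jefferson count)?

20 and 22

Webster: P1 2, P2 20, P3 2, P4 2.
Jefferson: P1 2, P2 22, P3 1, P4 1.
P2 gets 20 under Webster and 22 under Jefferson.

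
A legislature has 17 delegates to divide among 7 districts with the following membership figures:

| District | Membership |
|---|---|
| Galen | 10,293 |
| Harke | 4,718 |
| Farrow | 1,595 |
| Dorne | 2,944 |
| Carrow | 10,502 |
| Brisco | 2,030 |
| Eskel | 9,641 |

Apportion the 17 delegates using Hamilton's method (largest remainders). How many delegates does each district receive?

Total 41723; standard divisor 41723/17 ≈ 2454.294.
Standard quotas: Galen 4.1939, Harke 1.9223, Farrow 0.6499, Dorne 1.1995, Carrow 4.2790, Brisco 0.8271, Eskel 3.9282.
Lower quotas: Galen 4, Harke 1, Farrow 0, Dorne 1, Carrow 4, Brisco 0, Eskel 3 (sum 13, leaving 4 seats).
Remainders in descending order: Eskel 0.9282, Harke 0.9223, Brisco 0.8271, Farrow 0.6499, Carrow 0.2790, Dorne 0.1995, Galen 0.1939.
The surplus seats go to Eskel, Harke, Brisco, Farrow.

Galen 4; Harke 2; Farrow 1; Dorne 1; Carrow 4; Brisco 1; Eskel 4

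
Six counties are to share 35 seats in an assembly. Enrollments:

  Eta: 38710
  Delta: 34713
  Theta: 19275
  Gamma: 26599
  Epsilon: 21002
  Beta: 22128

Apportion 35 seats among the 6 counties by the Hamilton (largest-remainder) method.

Total 162427; standard divisor 162427/35 ≈ 4640.771.
Standard quotas: Eta 8.3413, Delta 7.4800, Theta 4.1534, Gamma 5.7316, Epsilon 4.5255, Beta 4.7682.
Lower quotas: Eta 8, Delta 7, Theta 4, Gamma 5, Epsilon 4, Beta 4 (sum 32, leaving 3 seats).
Remainders in descending order: Beta 0.7682, Gamma 0.7316, Epsilon 0.5255, Delta 0.4800, Eta 0.3413, Theta 0.1534.
The surplus seats go to Beta, Gamma, Epsilon.

Eta 8, Delta 7, Theta 4, Gamma 6, Epsilon 5, Beta 5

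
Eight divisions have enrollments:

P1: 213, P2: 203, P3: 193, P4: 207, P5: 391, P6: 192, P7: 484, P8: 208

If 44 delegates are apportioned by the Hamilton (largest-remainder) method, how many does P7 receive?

Total 2091; standard divisor 2091/44 ≈ 47.523.
Standard quotas: P1 4.482, P2 4.272, P3 4.061, P4 4.356, P5 8.228, P6 4.040, P7 10.185, P8 4.377.
Lower quotas: P1 4, P2 4, P3 4, P4 4, P5 8, P6 4, P7 10, P8 4 (sum 42, leaving 2 seats).
Remainders in descending order: P1 0.482, P8 0.377, P4 0.356, P2 0.272, P5 0.228, P7 0.185, P3 0.061, P6 0.040.
The surplus seats go to P1, P8.
P7 receives 10.

10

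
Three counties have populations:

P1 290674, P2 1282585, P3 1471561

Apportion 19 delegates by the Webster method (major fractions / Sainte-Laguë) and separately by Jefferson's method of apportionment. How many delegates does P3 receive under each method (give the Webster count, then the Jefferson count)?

Webster: P1 2, P2 8, P3 9.
Jefferson: P1 1, P2 8, P3 10.
P3 gets 9 under Webster and 10 under Jefferson.

9 and 10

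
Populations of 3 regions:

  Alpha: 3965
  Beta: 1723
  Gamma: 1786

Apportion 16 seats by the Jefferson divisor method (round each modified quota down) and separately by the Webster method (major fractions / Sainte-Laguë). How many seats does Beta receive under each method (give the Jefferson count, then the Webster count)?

Jefferson: Alpha 9, Beta 3, Gamma 4.
Webster: Alpha 8, Beta 4, Gamma 4.
Beta gets 3 under Jefferson and 4 under Webster.

3 and 4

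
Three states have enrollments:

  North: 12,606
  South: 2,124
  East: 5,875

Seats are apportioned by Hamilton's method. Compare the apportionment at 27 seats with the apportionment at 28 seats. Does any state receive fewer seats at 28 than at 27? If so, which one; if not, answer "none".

At 27 seats: North 16, South 3, East 8.
At 28 seats: North 17, South 3, East 8.
No state's allocation decreased.

none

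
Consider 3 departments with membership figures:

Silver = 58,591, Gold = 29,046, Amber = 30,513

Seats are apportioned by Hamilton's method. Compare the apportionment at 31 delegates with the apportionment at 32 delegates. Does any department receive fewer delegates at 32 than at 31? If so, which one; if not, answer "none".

At 31 seats: Silver 15, Gold 8, Amber 8.
At 32 seats: Silver 16, Gold 8, Amber 8.
No department's allocation decreased.

none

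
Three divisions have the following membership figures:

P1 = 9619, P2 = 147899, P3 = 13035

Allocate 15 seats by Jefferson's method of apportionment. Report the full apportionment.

Standard divisor 170553/15 ≈ 11370.2; standard quotas: P1 0.846, P2 13.008, P3 1.146.
Rounding down gives 0, 13, 1 = 14 seats, so the divisor must be adjusted.
With modified divisor 10200: modified quotas P1 0.943, P2 14.500, P3 1.278.
Rounding down: P1 0, P2 14, P3 1 (total 15).

P1=0, P2=14, P3=1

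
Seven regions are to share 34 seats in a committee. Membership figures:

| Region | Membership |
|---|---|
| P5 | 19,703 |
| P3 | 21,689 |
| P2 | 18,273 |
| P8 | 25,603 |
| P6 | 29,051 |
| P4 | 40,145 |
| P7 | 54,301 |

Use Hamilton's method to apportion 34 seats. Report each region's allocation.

Standard divisor: 208765 ÷ 34 ≈ 6140.147.
Standard quotas: P5 3.2089, P3 3.5323, P2 2.9760, P8 4.1698, P6 4.7313, P4 6.5381, P7 8.8436.
Lower quotas: P5 3, P3 3, P2 2, P8 4, P6 4, P4 6, P7 8 (sum 30, leaving 4 seats).
Remainders in descending order: P2 0.9760, P7 0.8436, P6 0.7313, P4 0.5381, P3 0.5323, P5 0.2089, P8 0.1698.
Largest remainders: P2, P7, P6, P4 receive the extra seats.

P5=3, P3=3, P2=3, P8=4, P6=5, P4=7, P7=9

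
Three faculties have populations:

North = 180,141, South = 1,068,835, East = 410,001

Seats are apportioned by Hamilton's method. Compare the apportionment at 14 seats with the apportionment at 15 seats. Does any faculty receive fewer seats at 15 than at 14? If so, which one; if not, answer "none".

North

At 14 seats: North 2, South 9, East 3.
At 15 seats: North 1, South 10, East 4.
North drops from 2 to 1.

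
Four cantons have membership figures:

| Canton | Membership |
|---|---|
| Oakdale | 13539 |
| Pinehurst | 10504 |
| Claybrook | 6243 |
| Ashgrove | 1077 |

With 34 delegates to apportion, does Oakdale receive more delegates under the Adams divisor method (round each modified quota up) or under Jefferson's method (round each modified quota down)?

Adams: Oakdale 14, Pinehurst 11, Claybrook 7, Ashgrove 2.
Jefferson: Oakdale 15, Pinehurst 11, Claybrook 7, Ashgrove 1.
Oakdale gets 14 under Adams and 15 under Jefferson.

Jefferson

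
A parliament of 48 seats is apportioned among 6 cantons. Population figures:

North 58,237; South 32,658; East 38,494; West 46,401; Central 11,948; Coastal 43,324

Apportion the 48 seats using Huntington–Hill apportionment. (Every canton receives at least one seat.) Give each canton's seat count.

North=12, South=7, East=8, West=10, Central=2, Coastal=9

With divisor 4884: modified quotas North 11.924, South 6.687, East 7.882, West 9.501, Central 2.446, Coastal 8.871.
Geometric-mean thresholds: North √(11·12)=11.489, South √(6·7)=6.481, East √(7·8)=7.483, West √(9·10)=9.487, Central √(2·3)=2.449, Coastal √(8·9)=8.485.
Each quota rounded against its threshold gives North 12, South 7, East 8, West 10, Central 2, Coastal 9 (total 48).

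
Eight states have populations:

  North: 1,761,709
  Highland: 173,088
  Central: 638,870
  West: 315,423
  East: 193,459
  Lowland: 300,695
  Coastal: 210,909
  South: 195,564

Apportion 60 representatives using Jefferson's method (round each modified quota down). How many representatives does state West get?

Standard divisor 3789717/60 ≈ 63161.95; standard quotas: North 27.892, Highland 2.740, Central 10.115, West 4.994, East 3.063, Lowland 4.761, Coastal 3.339, South 3.096.
Rounding down gives 27, 2, 10, 4, 3, 4, 3, 3 = 56 seats, so the divisor must be adjusted.
With modified divisor 59400: modified quotas North 29.658, Highland 2.914, Central 10.755, West 5.310, East 3.257, Lowland 5.062, Coastal 3.551, South 3.292.
Rounding down: North 29, Highland 2, Central 10, West 5, East 3, Lowland 5, Coastal 3, South 3 (total 60).
West receives 5.

5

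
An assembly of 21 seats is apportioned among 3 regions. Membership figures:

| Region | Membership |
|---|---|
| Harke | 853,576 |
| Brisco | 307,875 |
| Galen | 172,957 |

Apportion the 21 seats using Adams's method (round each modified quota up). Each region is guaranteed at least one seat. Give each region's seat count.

Harke=13; Brisco=5; Galen=3

Standard divisor 1334408/21 ≈ 63543.238; standard quotas: Harke 13.433, Brisco 4.845, Galen 2.722.
Rounding up gives 14, 5, 3 = 22 seats, so the divisor must be adjusted.
With modified divisor 68400: modified quotas Harke 12.479, Brisco 4.501, Galen 2.529.
Rounding up: Harke 13, Brisco 5, Galen 3 (total 21).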